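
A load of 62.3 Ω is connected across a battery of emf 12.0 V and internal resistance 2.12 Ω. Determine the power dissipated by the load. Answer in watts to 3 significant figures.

2.16 W

Load and internal resistance form a series loop — compute the loop current, then the load power via I²R.
I = ε / (r + R) = 12.0 / (2.12 + 62.3) = 0.1863 A
P_load = I² R = (0.1863)² × 62.3 = 2.162 W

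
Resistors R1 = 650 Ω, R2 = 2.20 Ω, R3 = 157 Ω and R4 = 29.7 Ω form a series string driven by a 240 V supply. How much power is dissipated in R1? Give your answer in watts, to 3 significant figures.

In a series string the same current flows through every resistor — find that current, then P = I²R for the one we want.
R_total = 650 + 2.20 + 157 + 29.7 = 838.9 Ω
I = V / R_total = 240 / 838.9 = 0.2861 A
P_R1 = I² × R1 = (0.2861)² × 650 = 53.20 W

53.2 W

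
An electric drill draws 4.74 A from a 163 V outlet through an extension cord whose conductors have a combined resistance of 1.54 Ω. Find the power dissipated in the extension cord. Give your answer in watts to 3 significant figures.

The extension cord is a series resistance carrying the load current; its dissipation is I²R_line.
The extension cord carries the full 4.74 A.
P_line = I² R_line = (4.740)² × 1.54 = 34.60 W

34.6 W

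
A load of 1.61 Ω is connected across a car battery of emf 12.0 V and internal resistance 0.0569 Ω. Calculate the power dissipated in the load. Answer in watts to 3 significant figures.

With r and R in series, I = ε/(r+R); the load dissipates I²R.
I = ε / (r + R) = 12.0 / (0.0569 + 1.61) = 7.199 A
P_load = I² R = (7.199)² × 1.61 = 83.44 W

83.4 W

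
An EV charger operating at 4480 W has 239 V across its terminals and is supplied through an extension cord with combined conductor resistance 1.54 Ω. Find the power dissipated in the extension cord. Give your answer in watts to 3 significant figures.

541 W

The extension cord and load are in series, so the same current flows in both; the loss is I²R_line.
I = P / V = 4480 / 239 = 18.74 A through the extension cord.
P_line = I² R_line = (18.74)² × 1.54 = 541.1 W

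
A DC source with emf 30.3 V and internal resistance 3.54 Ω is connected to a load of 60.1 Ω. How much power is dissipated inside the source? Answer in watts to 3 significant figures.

0.802 W

The source's internal resistance is just another series element carrying I; its dissipation is I²r.
I = ε / (r + R) = 30.3 / (3.54 + 60.1) = 0.4761 A
P_int = I² r = (0.4761)² × 3.54 = 0.8025 W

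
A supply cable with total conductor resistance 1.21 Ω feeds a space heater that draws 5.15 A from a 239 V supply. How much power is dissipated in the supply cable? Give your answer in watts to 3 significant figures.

32.1 W

Line loss is just I²R for the cable — we know both I and R_line directly.
The supply cable carries the full 5.15 A.
P_line = I² R_line = (5.150)² × 1.21 = 32.09 W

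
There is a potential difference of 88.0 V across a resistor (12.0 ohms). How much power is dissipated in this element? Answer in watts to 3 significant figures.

Voltage and resistance are given, so P = V²/R is the one-step route.
P = (88.0 V)² / 12.0 Ω = 645.3 W

645 W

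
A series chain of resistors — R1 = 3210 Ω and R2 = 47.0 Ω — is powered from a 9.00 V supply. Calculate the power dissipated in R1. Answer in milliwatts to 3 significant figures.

24.5 mW

Since the resistors are in series they all carry the loop current I = V/R_total; the power in any one is I²R.
R_total = 3210 + 47.0 = 3257 Ω
I = V / R_total = 9.00 / 3257 = 0.002763 A
P_R1 = I² × R1 = (0.002763)² × 3210 = 0.02451 W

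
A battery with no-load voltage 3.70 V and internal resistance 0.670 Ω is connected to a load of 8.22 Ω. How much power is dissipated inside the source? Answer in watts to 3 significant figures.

The source's internal resistance is just another series element carrying I; its dissipation is I²r.
I = ε / (r + R) = 3.70 / (0.670 + 8.22) = 0.4162 A
P_int = I² r = (0.4162)² × 0.670 = 0.1161 W

0.116 W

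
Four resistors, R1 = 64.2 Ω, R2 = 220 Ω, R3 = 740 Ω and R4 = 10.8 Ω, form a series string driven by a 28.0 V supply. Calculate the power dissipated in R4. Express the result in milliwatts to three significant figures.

7.90 mW

Since the resistors are in series they all carry the loop current I = V/R_total; the power in any one is I²R.
R_total = 64.2 + 220 + 740 + 10.8 = 1035 Ω
I = V / R_total = 28.0 / 1035 = 0.02705 A
P_R4 = I² × R4 = (0.02705)² × 10.8 = 0.007904 W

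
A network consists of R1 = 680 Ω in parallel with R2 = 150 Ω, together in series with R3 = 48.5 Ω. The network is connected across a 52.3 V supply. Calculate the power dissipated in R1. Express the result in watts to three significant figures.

First find R_p for the parallel pair, then treat R_p + R3 as a series loop.
R_p = (680×150)/(680+150) = 122.9 Ω
R_total = R_p + 48.5 = 122.9 + 48.5 = 171.4 Ω
I = V / R_total = 52.3 / 171.4 = 0.3051 A
Voltage across the parallel pair: V_p = I × R_p = 0.3051 × 122.9 = 37.50 V
Use P = V²/R for R1 with V = V_p.
P_R1 = (37.50)² / 680 = 2.068 W

2.07 W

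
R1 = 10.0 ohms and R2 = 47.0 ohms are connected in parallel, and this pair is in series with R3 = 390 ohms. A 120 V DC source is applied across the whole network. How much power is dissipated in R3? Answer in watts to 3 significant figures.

Collapse the R1‖R2 pair into one equivalent R_p; then R_p and R3 form a series string.
R_p = (10.0×47.0)/(10.0+47.0) = 8.246 Ω
R_total = R_p + 390 = 8.246 + 390 = 398.2 Ω
I = V / R_total = 120 / 398.2 = 0.3013 A
All the supply current flows through R3; use P = I²R3.
P_R3 = (0.3013)² × 390 = 35.41 W

35.4 W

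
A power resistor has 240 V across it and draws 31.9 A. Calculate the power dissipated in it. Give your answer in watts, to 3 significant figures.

With V and I both given, power follows immediately from P = V I.
P = 240 V × 31.90 A = 7656 W

7660 W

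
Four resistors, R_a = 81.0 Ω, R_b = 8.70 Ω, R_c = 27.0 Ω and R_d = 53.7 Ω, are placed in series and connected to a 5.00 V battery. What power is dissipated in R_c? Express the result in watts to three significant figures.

Since the resistors are in series they all carry the loop current I = V/R_total; the power in any one is I²R.
R_total = 81.0 + 8.70 + 27.0 + 53.7 = 170.4 Ω
I = V / R_total = 5.00 / 170.4 = 0.02934 A
P_R_c = I² × R_c = (0.02934)² × 27.0 = 0.02325 W

0.0232 W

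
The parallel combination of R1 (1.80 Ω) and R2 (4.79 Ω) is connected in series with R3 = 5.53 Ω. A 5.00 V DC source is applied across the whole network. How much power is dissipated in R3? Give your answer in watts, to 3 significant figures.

2.96 W

Combine R1 and R2 into their parallel equivalent first, reducing the network to two series resistors.
R_p = (1.80×4.79)/(1.80+4.79) = 1.308 Ω
R_total = R_p + 5.53 = 1.308 + 5.53 = 6.838 Ω
I = V / R_total = 5.00 / 6.838 = 0.7312 A
R3 is the series element, so its power is I²R.
P_R3 = (0.7312)² × 5.53 = 2.956 W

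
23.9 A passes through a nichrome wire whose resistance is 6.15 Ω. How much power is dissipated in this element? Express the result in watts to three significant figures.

Knowing I and R, the power is just I²R — no need to find V first.
P = (23.90 A)² × 6.15 Ω = 3513 W

3510 W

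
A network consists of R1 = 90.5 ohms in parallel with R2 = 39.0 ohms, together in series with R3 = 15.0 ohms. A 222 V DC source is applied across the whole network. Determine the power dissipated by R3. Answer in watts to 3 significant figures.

Combine R1 and R2 into their parallel equivalent first, reducing the network to two series resistors.
R_p = (90.5×39.0)/(90.5+39.0) = 27.25 Ω
R_total = R_p + 15.0 = 27.25 + 15.0 = 42.25 Ω
I = V / R_total = 222 / 42.25 = 5.254 A
R3 carries the full series current, so P = I²R.
P_R3 = (5.254)² × 15.0 = 414.0 W

414 W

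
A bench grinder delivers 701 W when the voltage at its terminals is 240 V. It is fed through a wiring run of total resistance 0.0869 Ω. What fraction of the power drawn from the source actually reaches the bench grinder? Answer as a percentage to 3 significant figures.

I = P / V = 701 / 240 = 2.921 A through the wiring run.
P_line = I² R_line = (2.921)² × 0.0869 = 0.7414 W
P_source = P_load + P_line = 701.0 + 0.7414 = 701.7 W
η = P_load / P_source = 701.0 / 701.7 = 0.9989

99.9 %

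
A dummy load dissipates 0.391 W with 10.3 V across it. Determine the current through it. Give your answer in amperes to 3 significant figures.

0.0380 A

Inverting the appropriate power form: I = P / V.
I = 0.391 / 10.3 = 0.03796 A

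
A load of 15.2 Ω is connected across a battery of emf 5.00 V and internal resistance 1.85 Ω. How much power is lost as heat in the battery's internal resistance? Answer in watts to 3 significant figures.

0.159 W

Internal loss is I²r, with I set by the total series resistance r+R.
I = ε / (r + R) = 5.00 / (1.85 + 15.2) = 0.2933 A
P_int = I² r = (0.2933)² × 1.85 = 0.1591 W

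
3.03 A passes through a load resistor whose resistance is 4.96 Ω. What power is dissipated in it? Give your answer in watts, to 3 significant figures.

45.5 W

The current through and the resistance of the element are both given; use P = I²R.
P = (3.030 A)² × 4.96 Ω = 45.54 W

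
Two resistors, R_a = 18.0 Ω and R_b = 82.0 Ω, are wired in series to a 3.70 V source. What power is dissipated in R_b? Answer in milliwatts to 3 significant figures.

112 mW

Since the resistors are in series they all carry the loop current I = V/R_total; the power in any one is I²R.
R_total = 18.0 + 82.0 = 100.0 Ω
I = V / R_total = 3.70 / 100.0 = 0.03700 A
P_R_b = I² × R_b = (0.03700)² × 82.0 = 0.1123 W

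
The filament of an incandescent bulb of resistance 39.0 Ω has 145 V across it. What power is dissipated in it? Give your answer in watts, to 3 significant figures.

539 W

Voltage and resistance are given, so P = V²/R is the one-step route.
P = (145 V)² / 39.0 Ω = 539.1 W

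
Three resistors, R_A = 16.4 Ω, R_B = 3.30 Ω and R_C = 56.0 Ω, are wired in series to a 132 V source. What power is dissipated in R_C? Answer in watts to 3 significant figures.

170 W

Series elements share the same current, so find I first, then use P = I²R.
R_total = 16.4 + 3.30 + 56.0 = 75.70 Ω
I = V / R_total = 132 / 75.70 = 1.744 A
P_R_C = I² × R_C = (1.744)² × 56.0 = 170.3 W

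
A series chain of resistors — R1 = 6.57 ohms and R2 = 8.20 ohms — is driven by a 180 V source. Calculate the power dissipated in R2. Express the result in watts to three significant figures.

1220 W

The current is common to all series resistors; compute it, then apply P = I²R for the target.
R_total = 6.57 + 8.20 = 14.77 Ω
I = V / R_total = 180 / 14.77 = 12.19 A
P_R2 = I² × R2 = (12.19)² × 8.20 = 1218 W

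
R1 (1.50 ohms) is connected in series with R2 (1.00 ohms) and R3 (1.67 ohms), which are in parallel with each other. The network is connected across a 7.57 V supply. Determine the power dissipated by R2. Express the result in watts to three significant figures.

4.96 W

Reduce the parallel pair to R_p first; the network is then a simple series string.
R_p = (1.00×1.67)/(1.00+1.67) = 0.6255 Ω
R_total = 1.50 + 0.6255 = 2.125 Ω
I = V / R_total = 7.57 / 2.125 = 3.562 A
Voltage across the parallel pair: V_p = I × R_p = 3.562 × 0.6255 = 2.228 V
R2 is across V_p, so use P = V²/R for that branch.
P_R2 = (2.228)² / 1.00 = 4.962 W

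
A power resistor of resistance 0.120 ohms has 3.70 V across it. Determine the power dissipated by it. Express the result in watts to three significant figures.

114 W

With V across and R both known, P = V²/R gives the dissipation directly.
P = (3.70 V)² / 0.120 Ω = 114.1 W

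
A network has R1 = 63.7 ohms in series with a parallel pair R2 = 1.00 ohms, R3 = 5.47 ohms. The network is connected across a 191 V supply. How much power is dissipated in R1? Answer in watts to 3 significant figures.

Replace R2 and R3 with their parallel equivalent so the circuit becomes R1 in series with R_p.
R_p = (1.00×5.47)/(1.00+5.47) = 0.8454 Ω
R_total = 63.7 + 0.8454 = 64.55 Ω
I = V / R_total = 191 / 64.55 = 2.959 A
R1 carries the full series current, so P = I²R.
P_R1 = (2.959)² × 63.7 = 557.8 W

558 W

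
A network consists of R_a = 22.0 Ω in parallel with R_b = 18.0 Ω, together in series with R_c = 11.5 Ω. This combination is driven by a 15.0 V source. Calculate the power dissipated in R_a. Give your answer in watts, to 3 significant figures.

First find R_p for the parallel pair, then treat R_p + R_c as a series loop.
R_p = (22.0×18.0)/(22.0+18.0) = 9.900 Ω
R_total = R_p + 11.5 = 9.900 + 11.5 = 21.40 Ω
I = V / R_total = 15.0 / 21.40 = 0.7009 A
Voltage across the parallel pair: V_p = I × R_p = 0.7009 × 9.900 = 6.939 V
Use P = V²/R for R_a with V = V_p.
P_R_a = (6.939)² / 22.0 = 2.189 W

2.19 W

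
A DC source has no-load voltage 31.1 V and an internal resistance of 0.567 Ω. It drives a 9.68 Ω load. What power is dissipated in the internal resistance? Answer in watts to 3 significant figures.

5.22 W

The source's internal resistance is just another series element carrying I; its dissipation is I²r.
I = ε / (r + R) = 31.1 / (0.567 + 9.68) = 3.035 A
P_int = I² r = (3.035)² × 0.567 = 5.223 W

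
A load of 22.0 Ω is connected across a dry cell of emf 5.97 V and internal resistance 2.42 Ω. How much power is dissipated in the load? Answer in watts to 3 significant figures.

1.31 W

With r and R in series, I = ε/(r+R); the load dissipates I²R.
I = ε / (r + R) = 5.97 / (2.42 + 22.0) = 0.2445 A
P_load = I² R = (0.2445)² × 22.0 = 1.315 W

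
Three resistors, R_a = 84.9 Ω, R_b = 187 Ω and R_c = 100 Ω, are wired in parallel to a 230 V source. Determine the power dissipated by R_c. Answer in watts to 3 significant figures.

529 W

R_c sits directly across the source, so P = V²/R with V = 230 V.
P_R_c = V² / R_c = (230)² / 100 Ω = 529.0 W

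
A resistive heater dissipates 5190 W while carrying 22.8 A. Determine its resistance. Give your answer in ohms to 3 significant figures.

9.98 Ω

From P = V I = I²R = V²/R, with the two given quantities we get R = P / I².
R = 5190 / (22.80)² = 9.984 Ω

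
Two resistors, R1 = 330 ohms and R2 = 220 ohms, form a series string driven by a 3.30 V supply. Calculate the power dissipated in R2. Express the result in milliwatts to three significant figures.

7.92 mW

Every series element carries the same I. Get I from the total resistance, then P = I² × R2.
R_total = 330 + 220 = 550.0 Ω
I = V / R_total = 3.30 / 550.0 = 0.006000 A
P_R2 = I² × R2 = (0.006000)² × 220 = 0.007920 W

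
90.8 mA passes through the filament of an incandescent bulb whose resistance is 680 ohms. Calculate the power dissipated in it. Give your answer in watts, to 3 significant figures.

Knowing I and R, the power is just I²R — no need to find V first.
P = (0.09080 A)² × 680 Ω = 5.606 W

5.61 W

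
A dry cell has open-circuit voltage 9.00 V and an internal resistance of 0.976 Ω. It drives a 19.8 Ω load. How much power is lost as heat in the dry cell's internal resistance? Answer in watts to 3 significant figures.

0.183 W

The internal resistance carries the same current as the load; P_int = I²r.
I = ε / (r + R) = 9.00 / (0.976 + 19.8) = 0.4332 A
P_int = I² r = (0.4332)² × 0.976 = 0.1832 W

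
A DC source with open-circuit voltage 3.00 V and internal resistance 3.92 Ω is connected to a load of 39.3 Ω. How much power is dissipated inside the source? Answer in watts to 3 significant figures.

Internal loss is I²r, with I set by the total series resistance r+R.
I = ε / (r + R) = 3.00 / (3.92 + 39.3) = 0.06941 A
P_int = I² r = (0.06941)² × 3.92 = 0.01889 W

0.0189 W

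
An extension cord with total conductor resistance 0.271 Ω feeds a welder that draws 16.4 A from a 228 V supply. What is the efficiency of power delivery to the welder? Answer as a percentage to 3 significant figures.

The extension cord carries the full 16.4 A.
P_line = I² R_line = (16.40)² × 0.271 = 72.89 W
P_source = V I = 228 × 16.40 = 3739 W; P_load = 3666 W
η = P_load / P_source = 3666 / 3739 = 0.9805

98.1 %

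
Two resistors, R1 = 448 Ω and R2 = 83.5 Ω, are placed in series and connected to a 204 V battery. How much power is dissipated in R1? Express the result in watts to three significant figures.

66.0 W

In a series string the same current flows through every resistor — find that current, then P = I²R for the one we want.
R_total = 448 + 83.5 = 531.5 Ω
I = V / R_total = 204 / 531.5 = 0.3838 A
P_R1 = I² × R1 = (0.3838)² × 448 = 66.00 W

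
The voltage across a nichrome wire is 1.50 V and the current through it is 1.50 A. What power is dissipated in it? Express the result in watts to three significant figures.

2.25 W

Both the voltage across and the current through the element are known, so P = V I applies directly.
P = 1.50 V × 1.500 A = 2.250 W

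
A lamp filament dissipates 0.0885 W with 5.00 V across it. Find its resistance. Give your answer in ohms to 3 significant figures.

From P = V I = I²R = V²/R, with the two given quantities we get R = V² / P.
R = (5.00)² / 0.0885 = 282.5 Ω

282 Ω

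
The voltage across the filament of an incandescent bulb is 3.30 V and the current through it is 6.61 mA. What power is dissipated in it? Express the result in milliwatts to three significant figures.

V and I are known directly — P = V I, no intermediate step needed.
P = 3.30 V × 0.006610 A = 0.02181 W

21.8 mW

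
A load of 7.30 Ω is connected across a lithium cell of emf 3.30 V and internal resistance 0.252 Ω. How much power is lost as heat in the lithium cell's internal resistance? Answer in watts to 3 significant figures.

r is in series with the load, so it carries the full circuit current — the loss in it is I²r.
I = ε / (r + R) = 3.30 / (0.252 + 7.30) = 0.4370 A
P_int = I² r = (0.4370)² × 0.252 = 0.04812 W

0.0481 W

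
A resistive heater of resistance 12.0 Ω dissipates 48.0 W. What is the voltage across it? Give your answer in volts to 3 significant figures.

24.0 V

From P = V I = I²R = V²/R, with the two given quantities we get V = √(P R).
V = √(48.0 × 12.0) = 24.00 V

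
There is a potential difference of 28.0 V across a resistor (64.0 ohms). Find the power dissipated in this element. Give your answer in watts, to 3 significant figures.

We know the drop across the element and its resistance — P = V²/R, one step.
P = (28.0 V)² / 64.0 Ω = 12.25 W

12.2 W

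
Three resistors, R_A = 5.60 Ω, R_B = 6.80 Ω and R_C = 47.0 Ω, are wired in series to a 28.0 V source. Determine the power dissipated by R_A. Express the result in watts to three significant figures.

1.24 W

Every series element carries the same I. Get I from the total resistance, then P = I² × R_A.
R_total = 5.60 + 6.80 + 47.0 = 59.40 Ω
I = V / R_total = 28.0 / 59.40 = 0.4714 A
P_R_A = I² × R_A = (0.4714)² × 5.60 = 1.244 W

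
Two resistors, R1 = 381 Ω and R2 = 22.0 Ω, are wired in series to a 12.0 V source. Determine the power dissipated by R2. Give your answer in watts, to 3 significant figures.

In a series string the same current flows through every resistor — find that current, then P = I²R for the one we want.
R_total = 381 + 22.0 = 403.0 Ω
I = V / R_total = 12.0 / 403.0 = 0.02978 A
P_R2 = I² × R2 = (0.02978)² × 22.0 = 0.01951 W

0.0195 W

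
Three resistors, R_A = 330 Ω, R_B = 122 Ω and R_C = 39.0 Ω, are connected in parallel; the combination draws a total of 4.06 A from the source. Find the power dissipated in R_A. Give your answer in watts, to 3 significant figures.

36.7 W

Parallel branches share V, not I — compute V via R_eq, then use V²/R for the target branch.
1/R_eq = 1/330 + 1/122 + 1/39.0 ⇒ R_eq = 27.12 Ω
V = I_total × R_eq = 4.060 × 27.12 = 110.1 V
P_R_A = V² / R_A = (110.1)² / 330 = 36.75 W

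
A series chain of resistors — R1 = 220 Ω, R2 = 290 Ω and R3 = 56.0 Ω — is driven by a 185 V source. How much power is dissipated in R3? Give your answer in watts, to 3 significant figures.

Series elements share the same current, so find I first, then use P = I²R.
R_total = 220 + 290 + 56.0 = 566.0 Ω
I = V / R_total = 185 / 566.0 = 0.3269 A
P_R3 = I² × R3 = (0.3269)² × 56.0 = 5.983 W

5.98 W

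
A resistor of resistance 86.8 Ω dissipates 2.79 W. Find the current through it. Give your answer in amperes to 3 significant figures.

Inverting the appropriate power form: I = √(P / R).
I = √(2.79 / 86.8) = 0.1793 A

0.179 A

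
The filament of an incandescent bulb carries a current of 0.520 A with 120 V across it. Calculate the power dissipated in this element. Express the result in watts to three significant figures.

Both the voltage across and the current through the element are known, so P = V I applies directly.
P = 120 V × 0.5200 A = 62.40 W

62.4 W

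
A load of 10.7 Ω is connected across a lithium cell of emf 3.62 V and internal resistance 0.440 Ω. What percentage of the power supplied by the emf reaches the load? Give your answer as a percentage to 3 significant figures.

96.1 %

η = P_load/(P_load+P_int) = I²R/(I²R+I²r) = R/(R+r) — the I² cancels for series elements.
η = R / (R + r) = 10.7 / (10.7 + 0.440) = 0.9605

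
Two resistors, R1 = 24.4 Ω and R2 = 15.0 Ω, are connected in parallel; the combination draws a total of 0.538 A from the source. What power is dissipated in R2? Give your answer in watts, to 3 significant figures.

We need the common branch voltage; get it from I_total × R_eq, then P = V²/R for the branch.
1/R_eq = 1/24.4 + 1/15.0 ⇒ R_eq = 9.289 Ω
V = I_total × R_eq = 0.5380 × 9.289 = 4.998 V
P_R2 = V² / R2 = (4.998)² / 15.0 = 1.665 W

1.67 W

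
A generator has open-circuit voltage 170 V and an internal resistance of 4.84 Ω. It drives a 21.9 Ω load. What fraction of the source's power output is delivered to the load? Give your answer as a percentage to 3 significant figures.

81.9 %

Both r and R carry the same current, so the power split is just the resistance split: η = R/(R+r).
η = R / (R + r) = 21.9 / (21.9 + 4.84) = 0.8190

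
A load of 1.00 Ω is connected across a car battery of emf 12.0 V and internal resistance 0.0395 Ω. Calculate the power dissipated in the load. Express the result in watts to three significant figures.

133 W

With r and R in series, I = ε/(r+R); the load dissipates I²R.
I = ε / (r + R) = 12.0 / (0.0395 + 1.00) = 11.54 A
P_load = I² R = (11.54)² × 1.00 = 133.3 W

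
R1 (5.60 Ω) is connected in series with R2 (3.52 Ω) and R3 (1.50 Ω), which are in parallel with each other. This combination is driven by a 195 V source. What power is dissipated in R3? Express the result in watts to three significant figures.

634 W

Collapse R2‖R3 to a single equivalent, reducing the network to two series elements.
R_p = (3.52×1.50)/(3.52+1.50) = 1.052 Ω
R_total = 5.60 + 1.052 = 6.652 Ω
I = V / R_total = 195 / 6.652 = 29.32 A
Voltage across the parallel pair: V_p = I × R_p = 29.32 × 1.052 = 30.83 V
R3 is across V_p, so use P = V²/R for that branch.
P_R3 = (30.83)² / 1.50 = 633.8 W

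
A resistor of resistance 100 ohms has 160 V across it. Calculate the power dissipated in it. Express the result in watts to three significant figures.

256 W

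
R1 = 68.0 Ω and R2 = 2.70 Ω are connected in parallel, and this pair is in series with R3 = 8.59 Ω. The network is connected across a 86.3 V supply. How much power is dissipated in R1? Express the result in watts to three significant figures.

5.90 W

Collapse the R1‖R2 pair into one equivalent R_p; then R_p and R3 form a series string.
R_p = (68.0×2.70)/(68.0+2.70) = 2.597 Ω
R_total = R_p + 8.59 = 2.597 + 8.59 = 11.19 Ω
I = V / R_total = 86.3 / 11.19 = 7.714 A
Voltage across the parallel pair: V_p = I × R_p = 7.714 × 2.597 = 20.03 V
Use P = V²/R for R1 with V = V_p.
P_R1 = (20.03)² / 68.0 = 5.902 W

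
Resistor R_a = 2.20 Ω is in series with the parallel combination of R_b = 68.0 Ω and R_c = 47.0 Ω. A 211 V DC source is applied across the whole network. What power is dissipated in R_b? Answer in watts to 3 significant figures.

562 W

Replace R_b and R_c with their parallel equivalent so the circuit becomes R_a in series with R_p.
R_p = (68.0×47.0)/(68.0+47.0) = 27.79 Ω
R_total = 2.20 + 27.79 = 29.99 Ω
I = V / R_total = 211 / 29.99 = 7.035 A
Voltage across the parallel pair: V_p = I × R_p = 7.035 × 27.79 = 195.5 V
With V_p across R_b, its power is V_p²/R_b.
P_R_b = (195.5)² / 68.0 = 562.2 W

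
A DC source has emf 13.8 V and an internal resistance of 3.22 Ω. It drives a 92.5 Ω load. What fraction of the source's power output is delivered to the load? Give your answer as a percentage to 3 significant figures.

The source delivers εI, of which I²R reaches the load and I²r is lost; since I is common, η = R/(R+r).
η = R / (R + r) = 92.5 / (92.5 + 3.22) = 0.9664

96.6 %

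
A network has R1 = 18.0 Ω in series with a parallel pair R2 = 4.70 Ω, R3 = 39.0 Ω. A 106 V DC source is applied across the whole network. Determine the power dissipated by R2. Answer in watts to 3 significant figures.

First combine the parallel branches into one equivalent R_p, then R1 + R_p is a series pair.
R_p = (4.70×39.0)/(4.70+39.0) = 4.195 Ω
R_total = 18.0 + 4.195 = 22.19 Ω
I = V / R_total = 106 / 22.19 = 4.776 A
Voltage across the parallel pair: V_p = I × R_p = 4.776 × 4.195 = 20.03 V
R2 is across V_p, so use P = V²/R for that branch.
P_R2 = (20.03)² / 4.70 = 85.39 W

85.4 W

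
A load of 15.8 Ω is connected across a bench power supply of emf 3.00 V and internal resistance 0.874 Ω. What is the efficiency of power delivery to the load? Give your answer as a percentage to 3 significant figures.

η = P_load/(P_load+P_int) = I²R/(I²R+I²r) = R/(R+r) — the I² cancels for series elements.
η = R / (R + r) = 15.8 / (15.8 + 0.874) = 0.9476

94.8 %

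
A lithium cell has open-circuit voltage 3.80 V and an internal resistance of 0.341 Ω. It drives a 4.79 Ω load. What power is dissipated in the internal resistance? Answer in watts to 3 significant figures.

The source's internal resistance is just another series element carrying I; its dissipation is I²r.
I = ε / (r + R) = 3.80 / (0.341 + 4.79) = 0.7406 A
P_int = I² r = (0.7406)² × 0.341 = 0.1870 W

0.187 W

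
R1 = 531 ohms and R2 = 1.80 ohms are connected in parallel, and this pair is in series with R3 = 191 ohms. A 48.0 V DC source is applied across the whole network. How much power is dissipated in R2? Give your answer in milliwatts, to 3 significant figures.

Collapse the R1‖R2 pair into one equivalent R_p; then R_p and R3 form a series string.
R_p = (531×1.80)/(531+1.80) = 1.794 Ω
R_total = R_p + 191 = 1.794 + 191 = 192.8 Ω
I = V / R_total = 48.0 / 192.8 = 0.2490 A
Voltage across the parallel pair: V_p = I × R_p = 0.2490 × 1.794 = 0.4466 V
R2 sits across V_p; its power is V_p²/R.
P_R2 = (0.4466)² / 1.80 = 0.1108 W

111 mW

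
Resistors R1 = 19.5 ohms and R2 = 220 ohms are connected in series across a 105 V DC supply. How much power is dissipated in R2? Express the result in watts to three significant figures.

Series elements share the same current, so find I first, then use P = I²R.
R_total = 19.5 + 220 = 239.5 Ω
I = V / R_total = 105 / 239.5 = 0.4384 A
P_R2 = I² × R2 = (0.4384)² × 220 = 42.29 W

42.3 W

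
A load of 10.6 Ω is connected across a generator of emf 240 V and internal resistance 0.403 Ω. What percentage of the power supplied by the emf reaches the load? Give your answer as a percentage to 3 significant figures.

η = P_load/(P_load+P_int) = I²R/(I²R+I²r) = R/(R+r) — the I² cancels for series elements.
η = R / (R + r) = 10.6 / (10.6 + 0.403) = 0.9634

96.3 %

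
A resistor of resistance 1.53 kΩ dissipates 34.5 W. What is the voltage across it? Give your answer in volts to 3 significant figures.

230 V

From P = V I = I²R = V²/R, with the two given quantities we get V = √(P R).
V = √(34.5 × 1530) = 229.7 V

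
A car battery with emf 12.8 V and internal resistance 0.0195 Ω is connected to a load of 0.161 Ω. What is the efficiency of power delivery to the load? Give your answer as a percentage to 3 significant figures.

89.2 %

η = P_load/(P_load+P_int) = I²R/(I²R+I²r) = R/(R+r) — the I² cancels for series elements.
η = R / (R + r) = 0.161 / (0.161 + 0.0195) = 0.8920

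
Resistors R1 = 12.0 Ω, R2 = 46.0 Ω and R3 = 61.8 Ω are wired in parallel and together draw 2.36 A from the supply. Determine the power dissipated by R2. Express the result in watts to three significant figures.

8.24 W

Only the total current is stated, so first find the parallel equivalent to get the voltage across the combination.
1/R_eq = 1/12.0 + 1/46.0 + 1/61.8 ⇒ R_eq = 8.247 Ω
V = I_total × R_eq = 2.360 × 8.247 = 19.46 V
P_R2 = V² / R2 = (19.46)² / 46.0 = 8.235 W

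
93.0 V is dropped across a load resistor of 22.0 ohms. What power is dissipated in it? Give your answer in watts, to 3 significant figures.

393 W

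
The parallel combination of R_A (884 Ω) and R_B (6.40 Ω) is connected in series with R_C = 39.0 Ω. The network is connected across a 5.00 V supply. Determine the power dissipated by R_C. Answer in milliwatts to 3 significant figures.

474 mW

Reduce the parallel combination to a single R_p; the circuit then becomes R_p in series with the remaining resistor.
R_p = (884×6.40)/(884+6.40) = 6.354 Ω
R_total = R_p + 39.0 = 6.354 + 39.0 = 45.35 Ω
I = V / R_total = 5.00 / 45.35 = 0.1102 A
All the supply current flows through R_C; use P = I²R_C.
P_R_C = (0.1102)² × 39.0 = 0.4740 W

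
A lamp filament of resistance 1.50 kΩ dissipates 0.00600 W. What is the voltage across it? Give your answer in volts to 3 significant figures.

3.00 V

From P = V I = I²R = V²/R, with the two given quantities we get V = √(P R).
V = √(0.00600 × 1500) = 3.000 V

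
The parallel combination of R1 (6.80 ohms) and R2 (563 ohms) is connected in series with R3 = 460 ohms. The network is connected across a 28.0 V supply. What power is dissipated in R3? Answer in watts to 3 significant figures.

1.66 W

Collapse the R1‖R2 pair into one equivalent R_p; then R_p and R3 form a series string.
R_p = (6.80×563)/(6.80+563) = 6.719 Ω
R_total = R_p + 460 = 6.719 + 460 = 466.7 Ω
I = V / R_total = 28.0 / 466.7 = 0.05999 A
All the supply current flows through R3; use P = I²R3.
P_R3 = (0.05999)² × 460 = 1.656 W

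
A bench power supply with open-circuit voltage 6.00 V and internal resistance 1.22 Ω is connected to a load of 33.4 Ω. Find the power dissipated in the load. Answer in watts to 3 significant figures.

With r and R in series, I = ε/(r+R); the load dissipates I²R.
I = ε / (r + R) = 6.00 / (1.22 + 33.4) = 0.1733 A
P_load = I² R = (0.1733)² × 33.4 = 1.003 W

1.00 W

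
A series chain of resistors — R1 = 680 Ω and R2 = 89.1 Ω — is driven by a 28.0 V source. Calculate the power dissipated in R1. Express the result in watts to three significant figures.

0.901 W

Series elements share the same current, so find I first, then use P = I²R.
R_total = 680 + 89.1 = 769.1 Ω
I = V / R_total = 28.0 / 769.1 = 0.03641 A
P_R1 = I² × R1 = (0.03641)² × 680 = 0.9013 W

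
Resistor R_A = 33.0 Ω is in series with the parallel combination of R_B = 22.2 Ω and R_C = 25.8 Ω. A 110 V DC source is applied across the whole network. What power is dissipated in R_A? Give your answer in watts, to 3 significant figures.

198 W

Collapse R_B‖R_C to a single equivalent, reducing the network to two series elements.
R_p = (22.2×25.8)/(22.2+25.8) = 11.93 Ω
R_total = 33.0 + 11.93 = 44.93 Ω
I = V / R_total = 110 / 44.93 = 2.448 A
All the current flows through R_A; use P = I²R.
P_R_A = (2.448)² × 33.0 = 197.8 W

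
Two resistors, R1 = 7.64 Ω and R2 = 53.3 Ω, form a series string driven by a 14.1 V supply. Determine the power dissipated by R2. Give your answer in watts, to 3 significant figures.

The current is common to all series resistors; compute it, then apply P = I²R for the target.
R_total = 7.64 + 53.3 = 60.94 Ω
I = V / R_total = 14.1 / 60.94 = 0.2314 A
P_R2 = I² × R2 = (0.2314)² × 53.3 = 2.853 W

2.85 W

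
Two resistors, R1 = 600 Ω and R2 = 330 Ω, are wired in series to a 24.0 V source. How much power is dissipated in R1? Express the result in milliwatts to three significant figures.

400 mW

Since the resistors are in series they all carry the loop current I = V/R_total; the power in any one is I²R.
R_total = 600 + 330 = 930.0 Ω
I = V / R_total = 24.0 / 930.0 = 0.02581 A
P_R1 = I² × R1 = (0.02581)² × 600 = 0.3996 W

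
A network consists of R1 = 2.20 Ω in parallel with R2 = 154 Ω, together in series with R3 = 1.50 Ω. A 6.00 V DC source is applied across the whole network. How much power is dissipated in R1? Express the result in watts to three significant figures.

5.72 W

Combine R1 and R2 into their parallel equivalent first, reducing the network to two series resistors.
R_p = (2.20×154)/(2.20+154) = 2.169 Ω
R_total = R_p + 1.50 = 2.169 + 1.50 = 3.669 Ω
I = V / R_total = 6.00 / 3.669 = 1.635 A
Voltage across the parallel pair: V_p = I × R_p = 1.635 × 2.169 = 3.547 V
R1 sits across V_p; its power is V_p²/R.
P_R1 = (3.547)² / 2.20 = 5.719 W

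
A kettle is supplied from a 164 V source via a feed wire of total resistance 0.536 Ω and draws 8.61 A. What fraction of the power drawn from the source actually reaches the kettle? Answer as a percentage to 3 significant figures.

The feed wire carries the full 8.61 A.
P_line = I² R_line = (8.610)² × 0.536 = 39.73 W
P_source = V I = 164 × 8.610 = 1412 W; P_load = 1372 W
η = P_load / P_source = 1372 / 1412 = 0.9719

97.2 %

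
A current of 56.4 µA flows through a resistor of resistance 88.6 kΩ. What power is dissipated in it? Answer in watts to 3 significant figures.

0.000282 W

Current and resistance are given, so P = I²R is the direct form.
P = (0.00005640 A)² × 88600 Ω = 0.0002818 W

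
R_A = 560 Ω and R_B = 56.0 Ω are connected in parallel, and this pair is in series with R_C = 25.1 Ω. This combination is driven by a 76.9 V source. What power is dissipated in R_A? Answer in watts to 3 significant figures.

4.74 W

Reduce the parallel combination to a single R_p; the circuit then becomes R_p in series with the remaining resistor.
R_p = (560×56.0)/(560+56.0) = 50.91 Ω
R_total = R_p + 25.1 = 50.91 + 25.1 = 76.01 Ω
I = V / R_total = 76.9 / 76.01 = 1.012 A
Voltage across the parallel pair: V_p = I × R_p = 1.012 × 50.91 = 51.51 V
R_A sits across V_p; its power is V_p²/R.
P_R_A = (51.51)² / 560 = 4.737 W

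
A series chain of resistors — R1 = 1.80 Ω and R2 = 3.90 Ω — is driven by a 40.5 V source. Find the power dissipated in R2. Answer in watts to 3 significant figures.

197 W

In a series string the same current flows through every resistor — find that current, then P = I²R for the one we want.
R_total = 1.80 + 3.90 = 5.700 Ω
I = V / R_total = 40.5 / 5.700 = 7.105 A
P_R2 = I² × R2 = (7.105)² × 3.90 = 196.9 W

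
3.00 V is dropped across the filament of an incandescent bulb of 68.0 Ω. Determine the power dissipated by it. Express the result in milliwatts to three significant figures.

With V across and R both known, P = V²/R gives the dissipation directly.
P = (3.00 V)² / 68.0 Ω = 0.1324 W

132 mW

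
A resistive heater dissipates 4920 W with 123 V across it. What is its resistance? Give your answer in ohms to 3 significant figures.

3.08 Ω

Inverting the appropriate power form: R = V² / P.
R = (123)² / 4920 = 3.075 Ω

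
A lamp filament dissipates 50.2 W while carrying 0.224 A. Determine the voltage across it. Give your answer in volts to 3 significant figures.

224 V

The two known quantities fix the third via V = P / I.
V = 50.2 / 0.2240 = 224.1 V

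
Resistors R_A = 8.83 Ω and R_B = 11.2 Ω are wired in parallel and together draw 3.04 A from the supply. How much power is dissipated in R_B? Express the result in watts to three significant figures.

20.1 W

Only the total current is stated, so first find the parallel equivalent to get the voltage across the combination.
1/R_eq = 1/8.83 + 1/11.2 ⇒ R_eq = 4.937 Ω
V = I_total × R_eq = 3.040 × 4.937 = 15.01 V
P_R_B = V² / R_B = (15.01)² / 11.2 = 20.12 W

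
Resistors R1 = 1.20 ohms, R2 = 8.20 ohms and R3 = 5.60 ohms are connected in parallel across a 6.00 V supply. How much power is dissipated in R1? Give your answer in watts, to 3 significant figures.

R1 sits directly across the source, so P = V²/R with V = 6.00 V.
P_R1 = V² / R1 = (6.00)² / 1.20 Ω = 30.00 W

30.0 W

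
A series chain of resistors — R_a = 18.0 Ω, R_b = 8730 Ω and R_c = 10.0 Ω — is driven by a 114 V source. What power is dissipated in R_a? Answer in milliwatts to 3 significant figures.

Series elements share the same current, so find I first, then use P = I²R.
R_total = 18.0 + 8730 + 10.0 = 8758 Ω
I = V / R_total = 114 / 8758 = 0.01302 A
P_R_a = I² × R_a = (0.01302)² × 18.0 = 0.003050 W

3.05 mW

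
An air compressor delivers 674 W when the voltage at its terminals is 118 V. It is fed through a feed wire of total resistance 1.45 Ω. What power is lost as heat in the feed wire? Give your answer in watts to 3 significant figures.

Line loss is just I²R for the cable — we know both I and R_line directly.
I = P / V = 674 / 118 = 5.712 A through the feed wire.
P_line = I² R_line = (5.712)² × 1.45 = 47.31 W

47.3 W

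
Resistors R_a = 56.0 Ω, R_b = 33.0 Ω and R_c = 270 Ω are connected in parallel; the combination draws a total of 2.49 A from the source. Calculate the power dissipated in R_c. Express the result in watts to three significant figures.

8.54 W

Parallel branches share V, not I — compute V via R_eq, then use V²/R for the target branch.
1/R_eq = 1/56.0 + 1/33.0 + 1/270 ⇒ R_eq = 19.28 Ω
V = I_total × R_eq = 2.490 × 19.28 = 48.01 V
P_R_c = V² / R_c = (48.01)² / 270 = 8.537 W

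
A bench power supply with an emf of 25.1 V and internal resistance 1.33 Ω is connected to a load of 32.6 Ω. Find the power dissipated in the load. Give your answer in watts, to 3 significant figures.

17.8 W

The internal resistance and the load are in series, so the same I flows through both; get I from ε/(r+R), then I²R for the load.
I = ε / (r + R) = 25.1 / (1.33 + 32.6) = 0.7398 A
P_load = I² R = (0.7398)² × 32.6 = 17.84 W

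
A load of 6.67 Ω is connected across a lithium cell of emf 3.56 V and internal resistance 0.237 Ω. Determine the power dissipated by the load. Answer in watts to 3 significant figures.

1.77 W

Find the circuit current first, then P = I²R for the load (series elements share I).
I = ε / (r + R) = 3.56 / (0.237 + 6.67) = 0.5154 A
P_load = I² R = (0.5154)² × 6.67 = 1.772 W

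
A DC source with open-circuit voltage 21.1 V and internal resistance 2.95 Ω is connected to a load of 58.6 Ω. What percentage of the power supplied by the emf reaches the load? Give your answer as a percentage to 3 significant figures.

95.2 %

The source delivers εI, of which I²R reaches the load and I²r is lost; since I is common, η = R/(R+r).
η = R / (R + r) = 58.6 / (58.6 + 2.95) = 0.9521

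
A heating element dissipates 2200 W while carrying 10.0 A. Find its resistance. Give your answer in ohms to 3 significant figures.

Rearranging the power relation for the two known quantities gives R = P / I².
R = 2200 / (10.00)² = 22.00 Ω

22.0 Ω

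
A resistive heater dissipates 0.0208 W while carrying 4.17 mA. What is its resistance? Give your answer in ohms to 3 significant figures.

Rearranging the power relation for the two known quantities gives R = P / I².
R = 0.0208 / (0.004170)² = 1196 Ω

1200 Ω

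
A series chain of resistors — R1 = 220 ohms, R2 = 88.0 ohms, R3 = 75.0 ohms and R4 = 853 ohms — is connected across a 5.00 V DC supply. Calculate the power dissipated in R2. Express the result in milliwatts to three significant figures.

Since the resistors are in series they all carry the loop current I = V/R_total; the power in any one is I²R.
R_total = 220 + 88.0 + 75.0 + 853 = 1236 Ω
I = V / R_total = 5.00 / 1236 = 0.004045 A
P_R2 = I² × R2 = (0.004045)² × 88.0 = 0.001440 W

1.44 mW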